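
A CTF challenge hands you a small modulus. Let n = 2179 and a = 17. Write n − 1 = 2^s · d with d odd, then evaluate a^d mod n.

2178

n − 1 = 2178 = 2^1 · 1089, so s = 1 and d = 1089.
Repeated squaring mod 2179: 17^1 ≡ 17, 17^2 ≡ 289, 17^4 ≡ 719, 17^8 ≡ 538, 17^16 ≡ 1816, 17^32 ≡ 1029, 17^64 ≡ 2026, 17^128 ≡ 1619, 17^256 ≡ 2003, 17^512 ≡ 470, 17^1024 ≡ 821.
1089 = 1024 + 64 + 1, so 17^1089 ≡ 821·2026·17 ≡ 2178 (mod 2179).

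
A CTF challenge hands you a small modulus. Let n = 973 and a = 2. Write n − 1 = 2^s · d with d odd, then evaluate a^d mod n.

n − 1 = 972 = 2^2 · 243, so s = 2 and d = 243.
Repeated squaring mod 973: 2^1 ≡ 2, 2^2 ≡ 4, 2^4 ≡ 16, 2^8 ≡ 256, 2^16 ≡ 345, 2^32 ≡ 319, 2^64 ≡ 569, 2^128 ≡ 725.
243 = 128 + 64 + 32 + 16 + 2 + 1, so 2^243 ≡ 725·569·319·345·4·2 ≡ 456 (mod 973).

456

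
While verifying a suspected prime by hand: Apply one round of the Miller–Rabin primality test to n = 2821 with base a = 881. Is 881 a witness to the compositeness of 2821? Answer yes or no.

n − 1 = 2820 = 2^2 · 705, so s = 2 and d = 705.
x_0 = 881^705 mod 2821 = 2820.
x_0 = 2820 ≡ −1, so 881 is not a witness.

no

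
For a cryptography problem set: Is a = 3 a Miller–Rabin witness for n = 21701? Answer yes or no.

no

n − 1 = 21700 = 2^2 · 5425, so s = 2 and d = 5425.
Repeated squaring mod 21701: 3^1 ≡ 3, 3^2 ≡ 9, 3^4 ≡ 81, 3^8 ≡ 6561, 3^16 ≡ 13638, 3^32 ≡ 17474, 3^64 ≡ 7606, 3^128 ≡ 18071, 3^256 ≡ 4393, 3^512 ≡ 6260, 3^1024 ≡ 17295, 3^2048 ≡ 12142, 3^4096 ≡ 13271.
5425 = 4096 + 1024 + 256 + 32 + 16 + 1, so 3^5425 ≡ 13271·17295·4393·17474·13638·3 ≡ 15864 (mod 21701).
x_0 = 3^5425 mod 21701 = 15864.
x_0 is neither 1 nor 21700, so continue squaring.
x_1 = 15864^2 mod 21701 = 21700.
x_1 ≡ −1, so 3 is not a witness.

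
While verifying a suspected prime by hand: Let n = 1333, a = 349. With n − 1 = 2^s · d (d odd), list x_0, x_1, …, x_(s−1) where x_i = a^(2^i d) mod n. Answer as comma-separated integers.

n − 1 = 1332 = 2^2 · 333, so s = 2 and d = 333.
x_0 = 349^333 mod 1333 = 419.
x_1 = 419^2 mod 1333 = 938.

419, 938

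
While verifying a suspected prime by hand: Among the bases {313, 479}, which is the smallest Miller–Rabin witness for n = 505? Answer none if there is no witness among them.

479

n − 1 = 504 = 2^3 · 63, so s = 3 and d = 63.
Base 313: x_0 = 313^63 mod 505 = 192. x_0 is neither 1 nor 504, so continue squaring. x_1 = 192^2 mod 505 = 504. x_1 ≡ −1, so 313 is not a witness.
Base 479: x_0 = 479^63 mod 505 = 214. x_0 is neither 1 nor 504, so continue squaring. x_1 = 214^2 mod 505 = 346. x_2 = 346^2 mod 505 = 31. Reached i = s−1 = 2 without hitting −1: 479 is a Miller–Rabin witness and 505 is composite.
The smallest witness among the given bases is 479.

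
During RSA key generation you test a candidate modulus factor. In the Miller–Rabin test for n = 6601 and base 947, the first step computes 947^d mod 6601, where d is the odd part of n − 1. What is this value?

4509

n − 1 = 6600 = 2^3 · 825, so s = 3 and d = 825.
By repeated squaring, 947^825 ≡ 4509 (mod 6601).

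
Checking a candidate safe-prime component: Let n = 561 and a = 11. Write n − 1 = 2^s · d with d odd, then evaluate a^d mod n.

n − 1 = 560 = 2^4 · 35, so s = 4 and d = 35.
11^35 mod 561 = 209.

209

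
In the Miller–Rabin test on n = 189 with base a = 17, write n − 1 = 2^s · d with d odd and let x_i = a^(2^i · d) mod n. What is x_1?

n − 1 = 188 = 2^2 · 47, so s = 2 and d = 47.
x_0 = 17^47 mod 189 = 89.
x_1 = 89^2 mod 189 = 172.

172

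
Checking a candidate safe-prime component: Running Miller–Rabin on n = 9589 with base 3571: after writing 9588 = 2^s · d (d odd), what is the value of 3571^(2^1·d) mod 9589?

4579

n − 1 = 9588 = 2^2 · 2397, so s = 2 and d = 2397.
x_0 = 3571^2397 mod 9589 = 4394.
x_1 = 4394^2 mod 9589 = 4579.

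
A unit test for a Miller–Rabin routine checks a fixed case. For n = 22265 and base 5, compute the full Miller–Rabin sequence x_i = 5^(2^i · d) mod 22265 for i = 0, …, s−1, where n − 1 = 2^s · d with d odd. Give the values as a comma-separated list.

n − 1 = 22264 = 2^3 · 2783, so s = 3 and d = 2783.
x_0 = 5^2783 mod 22265 = 12890.
x_1 = 12890^2 mod 22265 = 10670.
x_2 = 10670^2 mod 22265 = 7955.

12890, 10670, 7955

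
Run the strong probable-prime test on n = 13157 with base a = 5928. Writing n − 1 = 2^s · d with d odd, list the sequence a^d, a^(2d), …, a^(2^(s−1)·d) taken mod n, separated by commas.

11702, 11905

n − 1 = 13156 = 2^2 · 3289, so s = 2 and d = 3289.
x_0 = 5928^3289 mod 13157 = 11702.
x_1 = 11702^2 mod 13157 = 11905.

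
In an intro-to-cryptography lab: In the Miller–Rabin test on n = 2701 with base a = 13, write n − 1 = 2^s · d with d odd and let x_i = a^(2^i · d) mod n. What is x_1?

n − 1 = 2700 = 2^2 · 675, so s = 2 and d = 675.
x_0 = 13^675 mod 2701 = 1178.
x_1 = 1178^2 mod 2701 = 2071.

2071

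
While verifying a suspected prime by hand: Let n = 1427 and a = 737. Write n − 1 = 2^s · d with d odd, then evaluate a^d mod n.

n − 1 = 1426 = 2^1 · 713, so s = 1 and d = 713.
737^713 mod 1427 = 1.

1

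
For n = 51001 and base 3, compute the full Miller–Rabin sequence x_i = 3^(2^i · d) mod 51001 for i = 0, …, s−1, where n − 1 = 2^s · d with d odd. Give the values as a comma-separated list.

15996, 51000, 1

n − 1 = 51000 = 2^3 · 6375, so s = 3 and d = 6375.
x_0 = 3^6375 mod 51001 = 15996.
x_1 = 15996^2 mod 51001 = 51000.
x_2 = 51000^2 mod 51001 = 1.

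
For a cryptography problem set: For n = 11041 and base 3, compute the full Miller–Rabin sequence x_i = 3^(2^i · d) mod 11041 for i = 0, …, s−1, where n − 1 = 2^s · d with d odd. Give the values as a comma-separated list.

n − 1 = 11040 = 2^5 · 345, so s = 5 and d = 345.
x_0 = 3^345 mod 11041 = 10003.
x_1 = 10003^2 mod 11041 = 6467.
x_2 = 6467^2 mod 11041 = 9822.
x_3 = 9822^2 mod 11041 = 6467.
x_4 = 6467^2 mod 11041 = 9822.

10003, 6467, 9822, 6467, 9822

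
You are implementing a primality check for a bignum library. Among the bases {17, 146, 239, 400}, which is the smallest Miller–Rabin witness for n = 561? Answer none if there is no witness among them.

n − 1 = 560 = 2^4 · 35, so s = 4 and d = 35.
Base 17: x_0 = 17^35 mod 561 = 527. x_0 is neither 1 nor 560, so continue squaring. x_1 = 527^2 mod 561 = 34. x_2 = 34^2 mod 561 = 34. x_3 = 34^2 mod 561 = 34. Reached i = s−1 = 3 without hitting −1: 17 is a Miller–Rabin witness and 561 is composite.
Base 146: x_0 = 146^35 mod 561 = 320. x_0 is neither 1 nor 560, so continue squaring. x_1 = 320^2 mod 561 = 298. x_2 = 298^2 mod 561 = 166. x_3 = 166^2 mod 561 = 67. Reached i = s−1 = 3 without hitting −1: 146 is a Miller–Rabin witness and 561 is composite.
Base 239: x_0 = 239^35 mod 561 = 494. x_0 is neither 1 nor 560, so continue squaring. x_1 = 494^2 mod 561 = 1. x_1 = 1 but x_0 ≠ ±1, a nontrivial square root of 1 — 239 is a witness and 561 is composite.
Base 400: x_0 = 400^35 mod 561 = 100. x_0 is neither 1 nor 560, so continue squaring. x_1 = 100^2 mod 561 = 463. x_2 = 463^2 mod 561 = 67. x_3 = 67^2 mod 561 = 1. x_3 = 1 but x_2 ≠ ±1, a nontrivial square root of 1 — 400 is a witness and 561 is composite.
The smallest witness among the given bases is 17.

17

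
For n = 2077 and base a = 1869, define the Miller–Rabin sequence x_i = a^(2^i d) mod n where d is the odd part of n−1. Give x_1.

1938

n − 1 = 2076 = 2^2 · 519, so s = 2 and d = 519.
Repeated squaring mod 2077: 1869^1 ≡ 1869, 1869^2 ≡ 1724, 1869^4 ≡ 2066, 1869^8 ≡ 121, 1869^16 ≡ 102, 1869^32 ≡ 19, 1869^64 ≡ 361, 1869^128 ≡ 1547, 1869^256 ≡ 505, 1869^512 ≡ 1631.
519 = 512 + 4 + 2 + 1, so 1869^519 ≡ 1631·2066·1724·1869 ≡ 1957 (mod 2077).
x_0 = 1957.
x_1 = 1957^2 mod 2077 = 1938.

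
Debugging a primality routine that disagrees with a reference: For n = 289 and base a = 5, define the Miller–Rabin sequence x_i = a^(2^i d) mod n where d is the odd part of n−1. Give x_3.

237

n − 1 = 288 = 2^5 · 9, so s = 5 and d = 9.
x_0 = 5^9 mod 289 = 63.
x_1 = 63^2 mod 289 = 212.
x_2 = 212^2 mod 289 = 149.
x_3 = 149^2 mod 289 = 237.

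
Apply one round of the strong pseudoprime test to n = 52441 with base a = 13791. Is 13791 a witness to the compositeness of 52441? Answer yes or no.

no

n − 1 = 52440 = 2^3 · 6555, so s = 3 and d = 6555.
x_0 = 13791^6555 mod 52441 = 1.
x_0 = 1, so 13791 is not a witness.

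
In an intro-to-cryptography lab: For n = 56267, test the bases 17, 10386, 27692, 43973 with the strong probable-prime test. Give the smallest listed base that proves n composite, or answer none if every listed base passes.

none

n − 1 = 56266 = 2^1 · 28133, so s = 1 and d = 28133.
Base 17: x_0 = 17^28133 mod 56267 = 56266. x_0 = 56266 ≡ −1, so 17 is not a witness.
Base 10386: x_0 = 10386^28133 mod 56267 = 56266. x_0 = 56266 ≡ −1, so 10386 is not a witness.
Base 27692: x_0 = 27692^28133 mod 56267 = 56266. x_0 = 56266 ≡ −1, so 27692 is not a witness.
Base 43973: x_0 = 43973^28133 mod 56267 = 56266. x_0 = 56266 ≡ −1, so 43973 is not a witness.
No listed base is a witness for 56267.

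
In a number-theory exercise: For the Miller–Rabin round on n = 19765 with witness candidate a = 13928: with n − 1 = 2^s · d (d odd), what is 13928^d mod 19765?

n − 1 = 19764 = 2^2 · 4941, so s = 2 and d = 4941.
13928^4941 mod 19765 = 16278.

16278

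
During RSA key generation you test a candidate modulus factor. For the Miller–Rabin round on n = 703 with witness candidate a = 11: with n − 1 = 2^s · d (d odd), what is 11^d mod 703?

628

n − 1 = 702 = 2^1 · 351, so s = 1 and d = 351.
11^351 mod 703 = 628.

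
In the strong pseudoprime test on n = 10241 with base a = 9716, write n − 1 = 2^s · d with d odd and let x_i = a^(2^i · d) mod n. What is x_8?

980

n − 1 = 10240 = 2^11 · 5, so s = 11 and d = 5.
x_0 = 9716^5 mod 10241 = 980.
x_1 = 980^2 mod 10241 = 7987.
x_2 = 7987^2 mod 10241 = 980.
x_3 = 980^2 mod 10241 = 7987.
x_4 = 7987^2 mod 10241 = 980.
x_5 = 980^2 mod 10241 = 7987.
x_6 = 7987^2 mod 10241 = 980.
x_7 = 980^2 mod 10241 = 7987.
x_8 = 7987^2 mod 10241 = 980.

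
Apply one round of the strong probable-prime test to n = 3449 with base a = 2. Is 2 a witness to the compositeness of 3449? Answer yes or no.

n − 1 = 3448 = 2^3 · 431, so s = 3 and d = 431.
x_0 = 2^431 mod 3449 = 1.
x_0 = 1, so 2 is not a witness.

no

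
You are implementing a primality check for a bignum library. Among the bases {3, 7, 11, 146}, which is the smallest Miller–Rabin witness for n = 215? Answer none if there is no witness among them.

n − 1 = 214 = 2^1 · 107, so s = 1 and d = 107.
Base 3: x_0 = 3^107 mod 215 = 77. x_0 ∉ {1, 214} and s = 1, so 3 is a Miller–Rabin witness and 215 is composite.
Base 7: x_0 = 7^107 mod 215 = 123. x_0 ∉ {1, 214} and s = 1, so 7 is a Miller–Rabin witness and 215 is composite.
Base 11: x_0 = 11^107 mod 215 = 121. x_0 ∉ {1, 214} and s = 1, so 11 is a Miller–Rabin witness and 215 is composite.
Base 146: x_0 = 146^107 mod 215 = 31. x_0 ∉ {1, 214} and s = 1, so 146 is a Miller–Rabin witness and 215 is composite.
The smallest witness among the given bases is 3.

3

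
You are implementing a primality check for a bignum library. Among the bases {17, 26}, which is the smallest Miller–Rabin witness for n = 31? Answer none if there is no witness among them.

none

n − 1 = 30 = 2^1 · 15, so s = 1 and d = 15.
Base 17: x_0 = 17^15 mod 31 = 30. x_0 = 30 ≡ −1, so 17 is not a witness.
Base 26: x_0 = 26^15 mod 31 = 30. x_0 = 30 ≡ −1, so 26 is not a witness.
No listed base is a witness for 31.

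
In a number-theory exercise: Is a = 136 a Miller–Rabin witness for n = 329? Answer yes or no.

n − 1 = 328 = 2^3 · 41, so s = 3 and d = 41.
x_0 = 136^41 mod 329 = 96.
x_0 is neither 1 nor 328, so continue squaring.
x_1 = 96^2 mod 329 = 4.
x_2 = 4^2 mod 329 = 16.
Reached i = s−1 = 2 without hitting −1: 136 is a Miller–Rabin witness and 329 is composite.

yes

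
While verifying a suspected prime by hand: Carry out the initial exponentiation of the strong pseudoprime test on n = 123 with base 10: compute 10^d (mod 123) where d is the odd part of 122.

10

n − 1 = 122 = 2^1 · 61, so s = 1 and d = 61.
Repeated squaring mod 123: 10^1 ≡ 10, 10^2 ≡ 100, 10^4 ≡ 37, 10^8 ≡ 16, 10^16 ≡ 10, 10^32 ≡ 100.
61 = 32 + 16 + 8 + 4 + 1, so 10^61 ≡ 100·10·16·37·10 ≡ 10 (mod 123).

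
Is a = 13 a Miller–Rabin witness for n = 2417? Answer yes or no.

n − 1 = 2416 = 2^4 · 151, so s = 4 and d = 151.
Repeated squaring mod 2417: 13^1 ≡ 13, 13^2 ≡ 169, 13^4 ≡ 1974, 13^8 ≡ 472, 13^16 ≡ 420, 13^32 ≡ 2376, 13^64 ≡ 1681, 13^128 ≡ 288.
151 = 128 + 16 + 4 + 2 + 1, so 13^151 ≡ 288·420·1974·169·13 ≡ 1205 (mod 2417).
x_0 = 13^151 mod 2417 = 1205.
x_0 is neither 1 nor 2416, so continue squaring.
x_1 = 1205^2 mod 2417 = 1825.
x_2 = 1825^2 mod 2417 = 2416.
x_2 ≡ −1, so 13 is not a witness.

no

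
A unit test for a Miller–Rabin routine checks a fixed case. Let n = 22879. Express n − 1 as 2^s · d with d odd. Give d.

11439

Halving: 22878 → 11439; 11439 is odd.
So 22878 = 2^1 · 11439.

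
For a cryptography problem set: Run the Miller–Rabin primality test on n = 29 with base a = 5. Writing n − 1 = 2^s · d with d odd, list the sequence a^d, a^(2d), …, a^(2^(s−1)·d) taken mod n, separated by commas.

n − 1 = 28 = 2^2 · 7, so s = 2 and d = 7.
x_0 = 5^7 mod 29 = 28.
x_1 = 28^2 mod 29 = 1.

28, 1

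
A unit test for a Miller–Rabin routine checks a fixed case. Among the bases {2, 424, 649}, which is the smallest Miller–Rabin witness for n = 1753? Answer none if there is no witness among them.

n − 1 = 1752 = 2^3 · 219, so s = 3 and d = 219.
Base 2: x_0 = 2^219 mod 1753 = 1752. x_0 = 1752 ≡ −1, so 2 is not a witness.
Base 424: x_0 = 424^219 mod 1753 = 1752. x_0 = 1752 ≡ −1, so 424 is not a witness.
Base 649: x_0 = 649^219 mod 1753 = 1563. x_0 is neither 1 nor 1752, so continue squaring. x_1 = 1563^2 mod 1753 = 1040. x_2 = 1040^2 mod 1753 = 1752. x_2 ≡ −1, so 649 is not a witness.
No listed base is a witness for 1753.

none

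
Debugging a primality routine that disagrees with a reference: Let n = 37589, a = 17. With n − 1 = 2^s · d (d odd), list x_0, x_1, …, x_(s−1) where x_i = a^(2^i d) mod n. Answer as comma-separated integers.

37588, 1

n − 1 = 37588 = 2^2 · 9397, so s = 2 and d = 9397.
x_0 = 17^9397 mod 37589 = 37588.
x_1 = 37588^2 mod 37589 = 1.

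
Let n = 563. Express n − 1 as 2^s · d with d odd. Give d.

281

Halving: 562 → 281; 281 is odd.
So 562 = 2^1 · 281.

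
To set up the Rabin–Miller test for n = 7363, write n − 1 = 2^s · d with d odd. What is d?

3681

Halving: 7362 → 3681; 3681 is odd.
So 7362 = 2^1 · 3681.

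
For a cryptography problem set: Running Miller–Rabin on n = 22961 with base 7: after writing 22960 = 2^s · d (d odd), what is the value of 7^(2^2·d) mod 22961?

n − 1 = 22960 = 2^4 · 1435, so s = 4 and d = 1435.
x_0 = 7^1435 mod 22961 = 16876.
x_1 = 16876^2 mod 22961 = 14093.
x_2 = 14093^2 mod 22961 = 22960.

22960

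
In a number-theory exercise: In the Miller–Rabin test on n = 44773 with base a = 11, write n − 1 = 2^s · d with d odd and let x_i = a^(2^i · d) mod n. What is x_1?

n − 1 = 44772 = 2^2 · 11193, so s = 2 and d = 11193.
Repeated squaring mod 44773: 11^1 ≡ 11, 11^2 ≡ 121, 11^4 ≡ 14641, 11^8 ≡ 30530, 11^16 ≡ 41359, 11^32 ≡ 14416, 11^64 ≡ 29563, 11^128 ≡ 2009, 11^256 ≡ 6511, 11^512 ≡ 37863, 11^1024 ≡ 20082, 11^2048 ≡ 16313, 11^4096 ≡ 28030, 11^8192 ≡ 4296.
11193 = 8192 + 2048 + 512 + 256 + 128 + 32 + 16 + 8 + 1, so 11^11193 ≡ 4296·16313·37863·6511·2009·14416·41359·30530·11 ≡ 44772 (mod 44773).
x_0 = 44772.
x_1 = 44772^2 mod 44773 = 1.

1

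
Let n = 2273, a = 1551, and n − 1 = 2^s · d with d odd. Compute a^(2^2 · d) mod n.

290

n − 1 = 2272 = 2^5 · 71, so s = 5 and d = 71.
x_0 = 1551^71 mod 2273 = 1194.
x_1 = 1194^2 mod 2273 = 465.
x_2 = 465^2 mod 2273 = 290.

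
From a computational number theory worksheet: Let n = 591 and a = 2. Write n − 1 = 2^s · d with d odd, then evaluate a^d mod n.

n − 1 = 590 = 2^1 · 295, so s = 1 and d = 295.
2^295 mod 591 = 392.

392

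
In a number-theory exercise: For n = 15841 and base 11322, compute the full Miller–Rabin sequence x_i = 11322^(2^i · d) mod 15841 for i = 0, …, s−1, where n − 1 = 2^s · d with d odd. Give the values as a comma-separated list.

n − 1 = 15840 = 2^5 · 495, so s = 5 and d = 495.
x_0 = 11322^495 mod 15841 = 3380.
x_1 = 3380^2 mod 15841 = 3039.
x_2 = 3039^2 mod 15841 = 218.
x_3 = 218^2 mod 15841 = 1.
x_4 = 1^2 mod 15841 = 1.

3380, 3039, 218, 1, 1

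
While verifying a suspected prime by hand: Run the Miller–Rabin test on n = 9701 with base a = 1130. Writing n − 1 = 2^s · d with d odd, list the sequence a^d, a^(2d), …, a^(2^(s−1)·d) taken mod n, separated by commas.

7981, 9296

n − 1 = 9700 = 2^2 · 2425, so s = 2 and d = 2425.
x_0 = 1130^2425 mod 9701 = 7981.
x_1 = 7981^2 mod 9701 = 9296.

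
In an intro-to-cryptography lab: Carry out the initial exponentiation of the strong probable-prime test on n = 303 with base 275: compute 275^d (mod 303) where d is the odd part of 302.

n − 1 = 302 = 2^1 · 151, so s = 1 and d = 151.
275^151 mod 303 = 230.

230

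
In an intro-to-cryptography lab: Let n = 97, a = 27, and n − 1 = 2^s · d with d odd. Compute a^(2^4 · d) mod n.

n − 1 = 96 = 2^5 · 3, so s = 5 and d = 3.
x_0 = 27^3 mod 97 = 89.
x_1 = 89^2 mod 97 = 64.
x_2 = 64^2 mod 97 = 22.
x_3 = 22^2 mod 97 = 96.
x_4 = 96^2 mod 97 = 1.

1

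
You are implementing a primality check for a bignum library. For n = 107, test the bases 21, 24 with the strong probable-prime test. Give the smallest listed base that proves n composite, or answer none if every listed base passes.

none

n − 1 = 106 = 2^1 · 53, so s = 1 and d = 53.
Base 21: x_0 = 21^53 mod 107 = 106. x_0 = 106 ≡ −1, so 21 is not a witness.
Base 24: x_0 = 24^53 mod 107 = 106. x_0 = 106 ≡ −1, so 24 is not a witness.
No listed base is a witness for 107.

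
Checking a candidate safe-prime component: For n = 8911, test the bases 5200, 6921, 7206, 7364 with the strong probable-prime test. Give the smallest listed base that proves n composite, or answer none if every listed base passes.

6921

n − 1 = 8910 = 2^1 · 4455, so s = 1 and d = 4455.
Base 5200: x_0 = 5200^4455 mod 8911 = 8910. x_0 = 8910 ≡ −1, so 5200 is not a witness.
Base 6921: x_0 = 6921^4455 mod 8911 = 2813. x_0 ∉ {1, 8910} and s = 1, so 6921 is a Miller–Rabin witness and 8911 is composite.
Base 7206: x_0 = 7206^4455 mod 8911 = 2547. x_0 ∉ {1, 8910} and s = 1, so 7206 is a Miller–Rabin witness and 8911 is composite.
Base 7364: x_0 = 7364^4455 mod 8911 = 1540. x_0 ∉ {1, 8910} and s = 1, so 7364 is a Miller–Rabin witness and 8911 is composite.
The smallest witness among the given bases is 6921.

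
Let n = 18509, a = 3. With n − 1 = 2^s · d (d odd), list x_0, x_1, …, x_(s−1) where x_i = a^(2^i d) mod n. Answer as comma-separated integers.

18200, 2936

n − 1 = 18508 = 2^2 · 4627, so s = 2 and d = 4627.
x_0 = 3^4627 mod 18509 = 18200.
x_1 = 18200^2 mod 18509 = 2936.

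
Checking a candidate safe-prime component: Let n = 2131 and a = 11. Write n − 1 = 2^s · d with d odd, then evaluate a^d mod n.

1

n − 1 = 2130 = 2^1 · 1065, so s = 1 and d = 1065.
Repeated squaring mod 2131: 11^1 ≡ 11, 11^2 ≡ 121, 11^4 ≡ 1855, 11^8 ≡ 1591, 11^16 ≡ 1784, 11^32 ≡ 1073, 11^64 ≡ 589, 11^128 ≡ 1699, 11^256 ≡ 1227, 11^512 ≡ 1043, 11^1024 ≡ 1039.
1065 = 1024 + 32 + 8 + 1, so 11^1065 ≡ 1039·1073·1591·11 ≡ 1 (mod 2131).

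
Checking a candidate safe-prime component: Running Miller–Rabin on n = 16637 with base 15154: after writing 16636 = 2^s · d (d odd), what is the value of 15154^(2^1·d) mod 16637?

15778

n − 1 = 16636 = 2^2 · 4159, so s = 2 and d = 4159.
x_0 = 15154^4159 mod 16637 = 16297.
x_1 = 16297^2 mod 16637 = 15778.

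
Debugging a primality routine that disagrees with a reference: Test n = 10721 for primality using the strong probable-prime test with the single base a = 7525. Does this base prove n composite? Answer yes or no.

yes

n − 1 = 10720 = 2^5 · 335, so s = 5 and d = 335.
Repeated squaring mod 10721: 7525^1 ≡ 7525, 7525^2 ≡ 8024, 7525^4 ≡ 4971, 7525^8 ≡ 9657, 7525^16 ≡ 6391, 7525^32 ≡ 8592, 7525^64 ≡ 8379, 7525^128 ≡ 6533, 7525^256 ≡ 10509.
335 = 256 + 64 + 8 + 4 + 2 + 1, so 7525^335 ≡ 10509·8379·9657·4971·8024·7525 ≡ 3194 (mod 10721).
x_0 = 7525^335 mod 10721 = 3194.
x_0 is neither 1 nor 10720, so continue squaring.
x_1 = 3194^2 mod 10721 = 5965.
x_2 = 5965^2 mod 10721 = 8947.
x_3 = 8947^2 mod 10721 = 5823.
x_4 = 5823^2 mod 10721 = 7527.
Reached i = s−1 = 4 without hitting −1: 7525 is a Miller–Rabin witness and 10721 is composite.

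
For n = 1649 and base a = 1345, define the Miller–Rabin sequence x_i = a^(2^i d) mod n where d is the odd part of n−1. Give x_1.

n − 1 = 1648 = 2^4 · 103, so s = 4 and d = 103.
By repeated squaring, 1345^103 ≡ 298 (mod 1649).
x_0 = 298.
x_1 = 298^2 mod 1649 = 1407.

1407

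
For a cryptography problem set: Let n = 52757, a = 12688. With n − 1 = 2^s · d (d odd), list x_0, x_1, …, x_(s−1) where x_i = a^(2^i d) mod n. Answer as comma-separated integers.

50189, 52756

n − 1 = 52756 = 2^2 · 13189, so s = 2 and d = 13189.
x_0 = 12688^13189 mod 52757 = 50189.
x_1 = 50189^2 mod 52757 = 52756.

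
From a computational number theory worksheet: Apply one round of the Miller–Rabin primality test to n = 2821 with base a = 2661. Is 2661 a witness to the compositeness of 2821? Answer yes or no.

yes

n − 1 = 2820 = 2^2 · 705, so s = 2 and d = 705.
x_0 = 2661^705 mod 2821 = 92.
x_0 is neither 1 nor 2820, so continue squaring.
x_1 = 92^2 mod 2821 = 1.
x_1 = 1 but x_0 ≠ ±1, a nontrivial square root of 1 — 2661 is a witness and 2821 is composite.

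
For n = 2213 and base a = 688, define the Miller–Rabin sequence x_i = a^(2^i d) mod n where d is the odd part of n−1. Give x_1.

n − 1 = 2212 = 2^2 · 553, so s = 2 and d = 553.
x_0 = 688^553 mod 2213 = 1130.
x_1 = 1130^2 mod 2213 = 2212.

2212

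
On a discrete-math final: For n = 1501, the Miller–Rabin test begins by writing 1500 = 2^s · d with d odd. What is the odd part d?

375

Halving: 1500 → 750 → 375; 375 is odd.
So 1500 = 2^2 · 375.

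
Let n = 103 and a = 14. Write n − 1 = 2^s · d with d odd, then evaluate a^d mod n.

n − 1 = 102 = 2^1 · 51, so s = 1 and d = 51.
Repeated squaring mod 103: 14^1 ≡ 14, 14^2 ≡ 93, 14^4 ≡ 100, 14^8 ≡ 9, 14^16 ≡ 81, 14^32 ≡ 72.
51 = 32 + 16 + 2 + 1, so 14^51 ≡ 72·81·93·14 ≡ 1 (mod 103).

1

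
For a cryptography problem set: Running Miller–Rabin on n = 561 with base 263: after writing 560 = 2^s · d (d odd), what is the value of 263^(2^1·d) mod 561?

463

n − 1 = 560 = 2^4 · 35, so s = 4 and d = 35.
x_0 = 263^35 mod 561 = 461.
x_1 = 461^2 mod 561 = 463.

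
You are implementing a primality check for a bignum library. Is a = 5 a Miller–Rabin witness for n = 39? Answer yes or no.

yes

n − 1 = 38 = 2^1 · 19, so s = 1 and d = 19.
By repeated squaring, 5^19 ≡ 8 (mod 39).
x_0 = 5^19 mod 39 = 8.
x_0 ∉ {1, 38} and s = 1, so 5 is a Miller–Rabin witness and 39 is composite.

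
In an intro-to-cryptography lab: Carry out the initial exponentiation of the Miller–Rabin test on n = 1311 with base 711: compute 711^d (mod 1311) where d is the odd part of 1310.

n − 1 = 1310 = 2^1 · 655, so s = 1 and d = 655.
Repeated squaring mod 1311: 711^1 ≡ 711, 711^2 ≡ 786, 711^4 ≡ 315, 711^8 ≡ 900, 711^16 ≡ 1113, 711^32 ≡ 1185, 711^64 ≡ 144, 711^128 ≡ 1071, 711^256 ≡ 1227, 711^512 ≡ 501.
655 = 512 + 128 + 8 + 4 + 2 + 1, so 711^655 ≡ 501·1071·900·315·786·711 ≡ 1224 (mod 1311).

1224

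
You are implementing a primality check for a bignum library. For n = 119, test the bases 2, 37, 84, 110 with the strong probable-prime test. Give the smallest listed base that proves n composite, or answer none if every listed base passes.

n − 1 = 118 = 2^1 · 59, so s = 1 and d = 59.
Base 2: x_0 = 2^59 mod 119 = 25. x_0 ∉ {1, 118} and s = 1, so 2 is a Miller–Rabin witness and 119 is composite.
Base 37: x_0 = 37^59 mod 119 = 109. x_0 ∉ {1, 118} and s = 1, so 37 is a Miller–Rabin witness and 119 is composite.
Base 84: x_0 = 84^59 mod 119 = 84. x_0 ∉ {1, 118} and s = 1, so 84 is a Miller–Rabin witness and 119 is composite.
Base 110: x_0 = 110^59 mod 119 = 87. x_0 ∉ {1, 118} and s = 1, so 110 is a Miller–Rabin witness and 119 is composite.
The smallest witness among the given bases is 2.

2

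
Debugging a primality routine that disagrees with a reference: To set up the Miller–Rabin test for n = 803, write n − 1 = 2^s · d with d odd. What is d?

401

Halving: 802 → 401; 401 is odd.
So 802 = 2^1 · 401.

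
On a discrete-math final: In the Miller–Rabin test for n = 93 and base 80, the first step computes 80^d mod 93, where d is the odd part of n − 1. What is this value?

n − 1 = 92 = 2^2 · 23, so s = 2 and d = 23.
80^23 mod 93 = 38.

38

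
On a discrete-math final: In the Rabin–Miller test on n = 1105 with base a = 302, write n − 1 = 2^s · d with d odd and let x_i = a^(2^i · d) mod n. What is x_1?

339

n − 1 = 1104 = 2^4 · 69, so s = 4 and d = 69.
x_0 = 302^69 mod 1105 = 1067.
x_1 = 1067^2 mod 1105 = 339.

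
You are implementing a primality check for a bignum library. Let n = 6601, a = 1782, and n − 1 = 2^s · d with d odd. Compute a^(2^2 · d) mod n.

n − 1 = 6600 = 2^3 · 825, so s = 3 and d = 825.
x_0 = 1782^825 mod 6601 = 4852.
x_1 = 4852^2 mod 6601 = 2738.
x_2 = 2738^2 mod 6601 = 4509.

4509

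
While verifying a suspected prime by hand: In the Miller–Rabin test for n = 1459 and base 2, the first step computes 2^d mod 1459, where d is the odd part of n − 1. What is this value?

1458

n − 1 = 1458 = 2^1 · 729, so s = 1 and d = 729.
Repeated squaring mod 1459: 2^1 ≡ 2, 2^2 ≡ 4, 2^4 ≡ 16, 2^8 ≡ 256, 2^16 ≡ 1340, 2^32 ≡ 1030, 2^64 ≡ 207, 2^128 ≡ 538, 2^256 ≡ 562, 2^512 ≡ 700.
729 = 512 + 128 + 64 + 16 + 8 + 1, so 2^729 ≡ 700·538·207·1340·256·2 ≡ 1458 (mod 1459).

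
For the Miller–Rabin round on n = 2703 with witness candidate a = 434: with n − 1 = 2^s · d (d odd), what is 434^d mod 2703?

2348

n − 1 = 2702 = 2^1 · 1351, so s = 1 and d = 1351.
434^1351 mod 2703 = 2348.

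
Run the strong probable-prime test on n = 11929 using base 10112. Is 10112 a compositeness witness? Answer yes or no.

yes

n − 1 = 11928 = 2^3 · 1491, so s = 3 and d = 1491.
Repeated squaring mod 11929: 10112^1 ≡ 10112, 10112^2 ≡ 9085, 10112^4 ≡ 474, 10112^8 ≡ 9954, 10112^16 ≡ 11771, 10112^32 ≡ 1106, 10112^64 ≡ 6478, 10112^128 ≡ 10191, 10112^256 ≡ 2607, 10112^512 ≡ 8848, 10112^1024 ≡ 9006.
1491 = 1024 + 256 + 128 + 64 + 16 + 2 + 1, so 10112^1491 ≡ 9006·2607·10191·6478·11771·9085·10112 ≡ 5056 (mod 11929).
x_0 = 10112^1491 mod 11929 = 5056.
x_0 is neither 1 nor 11928, so continue squaring.
x_1 = 5056^2 mod 11929 = 11218.
x_2 = 11218^2 mod 11929 = 4503.
Reached i = s−1 = 2 without hitting −1: 10112 is a Miller–Rabin witness and 11929 is composite.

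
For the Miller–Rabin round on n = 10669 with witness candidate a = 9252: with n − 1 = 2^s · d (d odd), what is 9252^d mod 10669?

n − 1 = 10668 = 2^2 · 2667, so s = 2 and d = 2667.
9252^2667 mod 10669 = 4156.

4156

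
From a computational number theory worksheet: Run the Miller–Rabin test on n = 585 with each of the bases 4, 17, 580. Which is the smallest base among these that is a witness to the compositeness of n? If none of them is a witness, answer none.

4

n − 1 = 584 = 2^3 · 73, so s = 3 and d = 73.
Base 4: x_0 = 4^73 mod 585 = 4. x_0 is neither 1 nor 584, so continue squaring. x_1 = 4^2 mod 585 = 16. x_2 = 16^2 mod 585 = 256. Reached i = s−1 = 2 without hitting −1: 4 is a Miller–Rabin witness and 585 is composite.
Base 17: x_0 = 17^73 mod 585 = 17. x_0 is neither 1 nor 584, so continue squaring. x_1 = 17^2 mod 585 = 289. x_2 = 289^2 mod 585 = 451. Reached i = s−1 = 2 without hitting −1: 17 is a Miller–Rabin witness and 585 is composite.
Base 580: x_0 = 580^73 mod 585 = 580. x_0 is neither 1 nor 584, so continue squaring. x_1 = 580^2 mod 585 = 25. x_2 = 25^2 mod 585 = 40. Reached i = s−1 = 2 without hitting −1: 580 is a Miller–Rabin witness and 585 is composite.
The smallest witness among the given bases is 4.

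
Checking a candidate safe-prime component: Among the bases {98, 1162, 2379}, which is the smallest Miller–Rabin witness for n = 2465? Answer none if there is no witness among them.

n − 1 = 2464 = 2^5 · 77, so s = 5 and d = 77.
Base 98: x_0 = 98^77 mod 2465 = 2308. x_0 is neither 1 nor 2464, so continue squaring. x_1 = 2308^2 mod 2465 = 2464. x_1 ≡ −1, so 98 is not a witness.
Base 1162: x_0 = 1162^77 mod 2465 = 452. x_0 is neither 1 nor 2464, so continue squaring. x_1 = 452^2 mod 2465 = 2174. x_2 = 2174^2 mod 2465 = 871. x_3 = 871^2 mod 2465 = 1886. x_4 = 1886^2 mod 2465 = 1. x_4 = 1 but x_3 ≠ ±1, a nontrivial square root of 1 — 1162 is a witness and 2465 is composite.
Base 2379: x_0 = 2379^77 mod 2465 = 2379. x_0 is neither 1 nor 2464, so continue squaring. x_1 = 2379^2 mod 2465 = 1. x_1 = 1 but x_0 ≠ ±1, a nontrivial square root of 1 — 2379 is a witness and 2465 is composite.
The smallest witness among the given bases is 1162.

1162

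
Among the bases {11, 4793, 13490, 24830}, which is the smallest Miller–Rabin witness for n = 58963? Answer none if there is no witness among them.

n − 1 = 58962 = 2^1 · 29481, so s = 1 and d = 29481.
Base 11: x_0 = 11^29481 mod 58963 = 58962. x_0 = 58962 ≡ −1, so 11 is not a witness.
Base 4793: x_0 = 4793^29481 mod 58963 = 1. x_0 = 1, so 4793 is not a witness.
Base 13490: x_0 = 13490^29481 mod 58963 = 58962. x_0 = 58962 ≡ −1, so 13490 is not a witness.
Base 24830: x_0 = 24830^29481 mod 58963 = 1. x_0 = 1, so 24830 is not a witness.
No listed base is a witness for 58963.

none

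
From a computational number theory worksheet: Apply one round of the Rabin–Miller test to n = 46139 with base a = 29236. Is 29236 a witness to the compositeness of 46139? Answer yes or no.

yes

n − 1 = 46138 = 2^1 · 23069, so s = 1 and d = 23069.
Repeated squaring mod 46139: 29236^1 ≡ 29236, 29236^2 ≡ 18721, 29236^4 ≡ 3997, 29236^8 ≡ 11915, 29236^16 ≡ 43661, 29236^32 ≡ 3997, 29236^64 ≡ 11915, 29236^128 ≡ 43661, 29236^256 ≡ 3997, 29236^512 ≡ 11915, 29236^1024 ≡ 43661, 29236^2048 ≡ 3997, 29236^4096 ≡ 11915, 29236^8192 ≡ 43661, 29236^16384 ≡ 3997.
23069 = 16384 + 4096 + 2048 + 512 + 16 + 8 + 4 + 1, so 29236^23069 ≡ 3997·11915·3997·11915·43661·11915·3997·29236 ≡ 37154 (mod 46139).
x_0 = 29236^23069 mod 46139 = 37154.
x_0 ∉ {1, 46138} and s = 1, so 29236 is a Miller–Rabin witness and 46139 is composite.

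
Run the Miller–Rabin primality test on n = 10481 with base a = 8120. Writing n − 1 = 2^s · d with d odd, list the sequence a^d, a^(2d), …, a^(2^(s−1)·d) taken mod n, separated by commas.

n − 1 = 10480 = 2^4 · 655, so s = 4 and d = 655.
x_0 = 8120^655 mod 10481 = 854.
x_1 = 854^2 mod 10481 = 6127.
x_2 = 6127^2 mod 10481 = 7668.
x_3 = 7668^2 mod 10481 = 10295.

854, 6127, 7668, 10295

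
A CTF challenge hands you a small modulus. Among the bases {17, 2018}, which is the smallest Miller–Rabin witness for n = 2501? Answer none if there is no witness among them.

n − 1 = 2500 = 2^2 · 625, so s = 2 and d = 625.
Base 17: x_0 = 17^625 mod 2501 = 1859. x_0 is neither 1 nor 2500, so continue squaring. x_1 = 1859^2 mod 2501 = 2000. Reached i = s−1 = 1 without hitting −1: 17 is a Miller–Rabin witness and 2501 is composite.
Base 2018: x_0 = 2018^625 mod 2501 = 2305. x_0 is neither 1 nor 2500, so continue squaring. x_1 = 2305^2 mod 2501 = 901. Reached i = s−1 = 1 without hitting −1: 2018 is a Miller–Rabin witness and 2501 is composite.
The smallest witness among the given bases is 17.

17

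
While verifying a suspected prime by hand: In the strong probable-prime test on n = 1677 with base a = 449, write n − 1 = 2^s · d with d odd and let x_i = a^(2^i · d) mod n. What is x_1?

511

n − 1 = 1676 = 2^2 · 419, so s = 2 and d = 419.
x_0 = 449^419 mod 1677 = 1367.
x_1 = 1367^2 mod 1677 = 511.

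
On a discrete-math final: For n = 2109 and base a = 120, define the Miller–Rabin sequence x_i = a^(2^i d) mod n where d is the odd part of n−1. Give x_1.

120

n − 1 = 2108 = 2^2 · 527, so s = 2 and d = 527.
x_0 = 120^527 mod 2109 = 1107.
x_1 = 1107^2 mod 2109 = 120.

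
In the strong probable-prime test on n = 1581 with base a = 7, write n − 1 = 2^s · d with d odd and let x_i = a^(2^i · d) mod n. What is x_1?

1420

n − 1 = 1580 = 2^2 · 395, so s = 2 and d = 395.
Repeated squaring mod 1581: 7^1 ≡ 7, 7^2 ≡ 49, 7^4 ≡ 820, 7^8 ≡ 475, 7^16 ≡ 1123, 7^32 ≡ 1072, 7^64 ≡ 1378, 7^128 ≡ 103, 7^256 ≡ 1123.
395 = 256 + 128 + 8 + 2 + 1, so 7^395 ≡ 1123·103·475·49·7 ≡ 439 (mod 1581).
x_0 = 439.
x_1 = 439^2 mod 1581 = 1420.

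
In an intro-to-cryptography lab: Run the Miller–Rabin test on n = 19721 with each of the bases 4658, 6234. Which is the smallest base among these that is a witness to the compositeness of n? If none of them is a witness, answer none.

n − 1 = 19720 = 2^3 · 2465, so s = 3 and d = 2465.
Base 4658: x_0 = 4658^2465 mod 19721 = 17547. x_0 is neither 1 nor 19720, so continue squaring. x_1 = 17547^2 mod 19721 = 12957. x_2 = 12957^2 mod 19721 = 18697. Reached i = s−1 = 2 without hitting −1: 4658 is a Miller–Rabin witness and 19721 is composite.
Base 6234: x_0 = 6234^2465 mod 19721 = 2000. x_0 is neither 1 nor 19720, so continue squaring. x_1 = 2000^2 mod 19721 = 16358. x_2 = 16358^2 mod 19721 = 9636. Reached i = s−1 = 2 without hitting −1: 6234 is a Miller–Rabin witness and 19721 is composite.
The smallest witness among the given bases is 4658.

4658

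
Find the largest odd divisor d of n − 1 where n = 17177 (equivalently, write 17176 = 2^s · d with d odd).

Halving: 17176 → 8588 → 4294 → 2147; 2147 is odd.
So 17176 = 2^3 · 2147.

2147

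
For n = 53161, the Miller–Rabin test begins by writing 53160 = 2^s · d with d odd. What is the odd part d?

6645

Halving: 53160 → 26580 → 13290 → 6645; 6645 is odd.
So 53160 = 2^3 · 6645.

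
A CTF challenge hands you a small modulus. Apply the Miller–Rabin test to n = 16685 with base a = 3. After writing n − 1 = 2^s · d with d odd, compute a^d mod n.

n − 1 = 16684 = 2^2 · 4171, so s = 2 and d = 4171.
3^4171 mod 16685 = 1297.

1297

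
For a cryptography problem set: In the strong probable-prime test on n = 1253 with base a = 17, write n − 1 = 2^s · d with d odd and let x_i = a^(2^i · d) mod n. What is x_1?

n − 1 = 1252 = 2^2 · 313, so s = 2 and d = 313.
Repeated squaring mod 1253: 17^1 ≡ 17, 17^2 ≡ 289, 17^4 ≡ 823, 17^8 ≡ 709, 17^16 ≡ 228, 17^32 ≡ 611, 17^64 ≡ 1180, 17^128 ≡ 317, 17^256 ≡ 249.
313 = 256 + 32 + 16 + 8 + 1, so 17^313 ≡ 249·611·228·709·17 ≡ 59 (mod 1253).
x_0 = 59.
x_1 = 59^2 mod 1253 = 975.

975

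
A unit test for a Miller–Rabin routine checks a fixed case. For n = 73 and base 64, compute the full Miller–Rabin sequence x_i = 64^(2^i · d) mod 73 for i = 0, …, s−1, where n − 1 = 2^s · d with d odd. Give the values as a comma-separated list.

1, 1, 1

n − 1 = 72 = 2^3 · 9, so s = 3 and d = 9.
x_0 = 64^9 mod 73 = 1.
x_1 = 1^2 mod 73 = 1.
x_2 = 1^2 mod 73 = 1.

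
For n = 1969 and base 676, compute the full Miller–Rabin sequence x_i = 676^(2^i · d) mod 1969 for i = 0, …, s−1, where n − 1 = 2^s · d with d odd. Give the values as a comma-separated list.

554, 1721, 465, 1604

n − 1 = 1968 = 2^4 · 123, so s = 4 and d = 123.
x_0 = 676^123 mod 1969 = 554.
x_1 = 554^2 mod 1969 = 1721.
x_2 = 1721^2 mod 1969 = 465.
x_3 = 465^2 mod 1969 = 1604.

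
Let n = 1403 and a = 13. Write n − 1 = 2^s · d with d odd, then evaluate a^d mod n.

n − 1 = 1402 = 2^1 · 701, so s = 1 and d = 701.
Repeated squaring mod 1403: 13^1 ≡ 13, 13^2 ≡ 169, 13^4 ≡ 501, 13^8 ≡ 1267, 13^16 ≡ 257, 13^32 ≡ 108, 13^64 ≡ 440, 13^128 ≡ 1389, 13^256 ≡ 196, 13^512 ≡ 535.
701 = 512 + 128 + 32 + 16 + 8 + 4 + 1, so 13^701 ≡ 535·1389·108·257·1267·501·13 ≡ 1267 (mod 1403).

1267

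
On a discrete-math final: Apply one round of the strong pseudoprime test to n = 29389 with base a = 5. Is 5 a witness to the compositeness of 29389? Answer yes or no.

n − 1 = 29388 = 2^2 · 7347, so s = 2 and d = 7347.
x_0 = 5^7347 mod 29389 = 1.
x_0 = 1, so 5 is not a witness.

no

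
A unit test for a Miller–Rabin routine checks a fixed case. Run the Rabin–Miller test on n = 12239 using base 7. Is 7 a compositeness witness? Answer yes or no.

no

n − 1 = 12238 = 2^1 · 6119, so s = 1 and d = 6119.
Repeated squaring mod 12239: 7^1 ≡ 7, 7^2 ≡ 49, 7^4 ≡ 2401, 7^8 ≡ 232, 7^16 ≡ 4868, 7^32 ≡ 2720, 7^64 ≡ 6044, 7^128 ≡ 8760, 7^256 ≡ 11309, 7^512 ≡ 8170, 7^1024 ≡ 9633, 7^2048 ≡ 10830, 7^4096 ≡ 2563.
6119 = 4096 + 1024 + 512 + 256 + 128 + 64 + 32 + 4 + 2 + 1, so 7^6119 ≡ 2563·9633·8170·11309·8760·6044·2720·2401·49·7 ≡ 1 (mod 12239).
x_0 = 7^6119 mod 12239 = 1.
x_0 = 1, so 7 is not a witness.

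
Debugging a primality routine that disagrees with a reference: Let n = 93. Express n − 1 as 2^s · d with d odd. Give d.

23

Halving: 92 → 46 → 23; 23 is odd.
So 92 = 2^2 · 23.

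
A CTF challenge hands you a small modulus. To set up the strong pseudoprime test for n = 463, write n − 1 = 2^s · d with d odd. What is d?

Halving: 462 → 231; 231 is odd.
So 462 = 2^1 · 231.

231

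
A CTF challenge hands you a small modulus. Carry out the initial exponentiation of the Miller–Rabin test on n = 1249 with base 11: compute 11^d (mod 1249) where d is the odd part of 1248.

n − 1 = 1248 = 2^5 · 39, so s = 5 and d = 39.
11^39 mod 1249 = 355.

355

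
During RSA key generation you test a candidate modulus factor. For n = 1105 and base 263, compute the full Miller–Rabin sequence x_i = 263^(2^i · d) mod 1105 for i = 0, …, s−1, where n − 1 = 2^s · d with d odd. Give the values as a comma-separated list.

n − 1 = 1104 = 2^4 · 69, so s = 4 and d = 69.
x_0 = 263^69 mod 1105 = 638.
x_1 = 638^2 mod 1105 = 404.
x_2 = 404^2 mod 1105 = 781.
x_3 = 781^2 mod 1105 = 1.

638, 404, 781, 1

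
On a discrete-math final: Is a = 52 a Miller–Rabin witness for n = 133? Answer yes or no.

yes

n − 1 = 132 = 2^2 · 33, so s = 2 and d = 33.
Repeated squaring mod 133: 52^1 ≡ 52, 52^2 ≡ 44, 52^4 ≡ 74, 52^8 ≡ 23, 52^16 ≡ 130, 52^32 ≡ 9.
33 = 32 + 1, so 52^33 ≡ 9·52 ≡ 69 (mod 133).
x_0 = 52^33 mod 133 = 69.
x_0 is neither 1 nor 132, so continue squaring.
x_1 = 69^2 mod 133 = 106.
Reached i = s−1 = 1 without hitting −1: 52 is a Miller–Rabin witness and 133 is composite.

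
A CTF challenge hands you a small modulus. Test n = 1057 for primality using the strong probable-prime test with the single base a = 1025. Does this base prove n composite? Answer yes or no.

n − 1 = 1056 = 2^5 · 33, so s = 5 and d = 33.
Repeated squaring mod 1057: 1025^1 ≡ 1025, 1025^2 ≡ 1024, 1025^4 ≡ 32, 1025^8 ≡ 1024, 1025^16 ≡ 32, 1025^32 ≡ 1024.
33 = 32 + 1, so 1025^33 ≡ 1024·1025 ≡ 1056 (mod 1057).
x_0 = 1025^33 mod 1057 = 1056.
x_0 = 1056 ≡ −1, so 1025 is not a witness.

no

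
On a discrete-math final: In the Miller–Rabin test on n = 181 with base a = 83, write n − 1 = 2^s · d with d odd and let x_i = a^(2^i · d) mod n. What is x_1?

n − 1 = 180 = 2^2 · 45, so s = 2 and d = 45.
By repeated squaring, 83^45 ≡ 162 (mod 181).
x_0 = 162.
x_1 = 162^2 mod 181 = 180.

180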